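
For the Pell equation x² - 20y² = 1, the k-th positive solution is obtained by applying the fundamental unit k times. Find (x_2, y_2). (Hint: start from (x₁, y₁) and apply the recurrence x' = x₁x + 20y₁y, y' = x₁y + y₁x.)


Step 1: Find the fundamental solution (x₁, y₁) of x² - 20y² = 1.
  Expand √20 as a continued fraction. a₀ = ⌊√20⌋ = 4; iterate m_{k+1} = d_k·a_k − m_k, d_{k+1} = (20 − m_{k+1}²)/d_k, a_{k+1} = ⌊(a₀ + m_{k+1})/d_{k+1}⌋ (starting m₀ = 0, d₀ = 1), with convergents p_k = a_k·p_{k-1} + p_{k-2}, q_k = a_k·q_{k-1} + q_{k-2} (p₋₁ = 1, q₋₁ = 0):
  k = 0: a₀ = 4; p₀/q₀ = 4/1; p₀² − 20·q₀² = 16 − 20 = -4.
  k = 1: m = 4, d = 4, a = ⌊(4 + 4)/4⌋ = 2; p/q = (2·4 + 1)/(2·1 + 0) = 9/2; p² − 20·q² = 81 − 80 = 1.
  The first convergent with p² − 20·q² = 1 gives the fundamental solution (x₁, y₁) = (9, 2).
Step 2: Apply the recurrence (x_{n+1}, y_{n+1}) = (x₁x_n + 20y₁y_n, x₁y_n + y₁x_n) repeatedly.
  From (x_1, y_1) = (9, 2): x_2 = 9·9 + 20·2·2 = 161; y_2 = 9·2 + 2·9 = 36.
Step 3: Verify x_2² - 20·y_2² = 25921 - 25920 = 1 (should be 1). ✓

(x_1, y_1) = (9, 2); (x_2, y_2) = (161, 36).


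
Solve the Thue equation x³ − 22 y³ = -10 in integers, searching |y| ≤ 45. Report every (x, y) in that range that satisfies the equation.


The equation is x³ - 22y³ = -10. For fixed y, x³ = 22·y³ − 10, so a solution requires the RHS to be a perfect cube.
Strategy: iterate y from -45 to 45, compute RHS = 22·y³ − 10, and check whether it is a (positive or negative) perfect cube.
Check small values of y:
  y = 0: RHS = -10 is not a perfect cube.
  y = 1: RHS = 12 is not a perfect cube.
  y = -1: RHS = -32 is not a perfect cube.
  y = 2: RHS = 166 is not a perfect cube.
  y = -2: RHS = -186 is not a perfect cube.
  y = 3: RHS = 584 is not a perfect cube.
  y = -3: RHS = -604 is not a perfect cube.
Continuing the search up to |y| = 45 finds no solutions either.
No (x, y) in the scanned range satisfies the equation.

No integer solutions with |y| ≤ 45.


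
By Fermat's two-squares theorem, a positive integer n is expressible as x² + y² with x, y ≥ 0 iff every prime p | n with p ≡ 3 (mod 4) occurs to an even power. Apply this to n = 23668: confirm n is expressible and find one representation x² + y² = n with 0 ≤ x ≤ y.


Step 1: Factor n = 23668 = 2^2 · 61 · 97.
Step 2: Check the mod-4 condition on each prime factor: 2 = 2 (special); 61 ≡ 1 (mod 4), exponent 1; 97 ≡ 1 (mod 4), exponent 1.
All primes ≡ 3 (mod 4) appear to even exponent (or don't appear), so by the two-squares theorem n IS expressible as a sum of two squares.
Step 3: Build a representation. Group n = k² · m with k = 2 and m = 61 · 97 = 5917 (a product of primes ≡ 1 (mod 4)); a representation of m scales to one of n via (k·x)² + (k·y)² = k²(x² + y²). Each prime p ≡ 1 (mod 4) is itself a sum of two squares; find a² by testing p − a² for a perfect square:
  61: 61 − 1² = 60, 61 − 2² = 57, 61 − 3² = 52, 61 − 4² = 45, 61 − 5² = 36 = 6² ⇒ 61 = 5² + 6².
  97: 97 − 1² = 96, 97 − 2² = 93, 97 − 3² = 88, 97 − 4² = 81 = 9² ⇒ 97 = 4² + 9².
  Combine using the Brahmagupta–Fibonacci identity (a² + b²)(c² + d²) = (ac − bd)² + (ad + bc)² = (ac + bd)² + (ad − bc)²:
  61 · 97 = 5917: from (5² + 6²)(4² + 9²), take (5·4 − 6·9, 5·9 + 6·4) = (20 − 54, 45 + 24) = (-34, 69); dropping signs (only squares matter) gives (34, 69); check 34² + 69² = 1156 + 4761 = 5917 ✓.
  Scale by k = 2: (2·34, 2·69) = (68, 138).
Step 4: Order so x ≤ y and verify: 68² + 138² = 4624 + 19044 = 23668 = n. ✓

n = 23668 = 68² + 138² (one valid representation with x ≤ y).


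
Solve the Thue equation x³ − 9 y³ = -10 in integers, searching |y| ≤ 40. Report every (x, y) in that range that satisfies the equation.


The equation is x³ - 9y³ = -10. For fixed y, x³ = 9·y³ − 10, so a solution requires the RHS to be a perfect cube.
Strategy: iterate y from -40 to 40, compute RHS = 9·y³ − 10, and check whether it is a (positive or negative) perfect cube.
Check small values of y:
  y = 0: RHS = -10 is not a perfect cube.
  y = 1: RHS = -1 = (-1)³ ⇒ x = -1 works.
  y = -1: RHS = -19 is not a perfect cube.
  y = 2: RHS = 62 is not a perfect cube.
  y = -2: RHS = -82 is not a perfect cube.
  y = 3: RHS = 233 is not a perfect cube.
  y = -3: RHS = -253 is not a perfect cube.
Continuing the search up to |y| = 40 finds no further solutions beyond those listed.
Collected solutions: (-1, 1).

Solutions (with |y| ≤ 40): (-1, 1).


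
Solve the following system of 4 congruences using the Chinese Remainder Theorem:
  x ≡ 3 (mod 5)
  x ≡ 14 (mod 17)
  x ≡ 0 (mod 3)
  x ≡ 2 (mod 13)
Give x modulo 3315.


Product of moduli M = 5 · 17 · 3 · 13 = 3315.
Merge one congruence at a time:
  Start: x ≡ 3 (mod 5).
  Combine with x ≡ 14 (mod 17); new modulus lcm = 85.
    Write x = 3 + 5·t and substitute into x ≡ 14 (mod 17): 5·t ≡ 14 − 3 = 11 (mod 17).
    The inverse of 5 mod 17 is 7 (since 5·7 = 35 = 2·17 + 1), so t ≡ 7·11 = 77 ≡ 9 (mod 17).
    Then x = 3 + 5·9 = 48, valid modulo lcm(5, 17) = 85: x ≡ 48 (mod 85).
  Combine with x ≡ 0 (mod 3); new modulus lcm = 255.
    Write x = 48 + 85·t and substitute into x ≡ 0 (mod 3): 85·t ≡ 0 − 48 = -48 (mod 3).
    Reduce coefficients mod 3: 1·t ≡ 0 (mod 3).
    So t ≡ 0 (mod 3).
    Then x = 48 + 85·0 = 48, valid modulo lcm(85, 3) = 255: x ≡ 48 (mod 255).
  Combine with x ≡ 2 (mod 13); new modulus lcm = 3315.
    Write x = 48 + 255·t and substitute into x ≡ 2 (mod 13): 255·t ≡ 2 − 48 = -46 (mod 13).
    Reduce coefficients mod 13: 8·t ≡ 6 (mod 13).
    The inverse of 8 mod 13 is 5 (since 8·5 = 40 = 3·13 + 1), so t ≡ 5·6 = 30 ≡ 4 (mod 13).
    Then x = 48 + 255·4 = 1068, valid modulo lcm(255, 13) = 3315: x ≡ 1068 (mod 3315).
Verify against each original: 1068 mod 5 = 3, 1068 mod 17 = 14, 1068 mod 3 = 0, 1068 mod 13 = 2.

x ≡ 1068 (mod 3315).


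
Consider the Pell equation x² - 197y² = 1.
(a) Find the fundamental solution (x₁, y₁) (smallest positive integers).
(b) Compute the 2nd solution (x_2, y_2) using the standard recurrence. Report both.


Step 1: Find the fundamental solution (x₁, y₁) of x² - 197y² = 1.
  Expand √197 as a continued fraction. a₀ = ⌊√197⌋ = 14; iterate m_{k+1} = d_k·a_k − m_k, d_{k+1} = (197 − m_{k+1}²)/d_k, a_{k+1} = ⌊(a₀ + m_{k+1})/d_{k+1}⌋ (starting m₀ = 0, d₀ = 1), with convergents p_k = a_k·p_{k-1} + p_{k-2}, q_k = a_k·q_{k-1} + q_{k-2} (p₋₁ = 1, q₋₁ = 0):
  k = 0: a₀ = 14; p₀/q₀ = 14/1; p₀² − 197·q₀² = 196 − 197 = -1.
  k = 1: m = 14, d = 1, a = ⌊(14 + 14)/1⌋ = 28; p/q = (28·14 + 1)/(28·1 + 0) = 393/28; p² − 197·q² = 154449 − 154448 = 1.
  The first convergent with p² − 197·q² = 1 gives the fundamental solution (x₁, y₁) = (393, 28).
Step 2: Apply the recurrence (x_{n+1}, y_{n+1}) = (x₁x_n + 197y₁y_n, x₁y_n + y₁x_n) repeatedly.
  From (x_1, y_1) = (393, 28): x_2 = 393·393 + 197·28·28 = 308897; y_2 = 393·28 + 28·393 = 22008.
Step 3: Verify x_2² - 197·y_2² = 95417356609 - 95417356608 = 1 (should be 1). ✓

(x_1, y_1) = (393, 28); (x_2, y_2) = (308897, 22008).


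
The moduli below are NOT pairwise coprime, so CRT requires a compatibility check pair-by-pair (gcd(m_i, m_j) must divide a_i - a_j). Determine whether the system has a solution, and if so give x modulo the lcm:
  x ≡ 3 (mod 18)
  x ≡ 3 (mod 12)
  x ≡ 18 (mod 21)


Moduli 18, 12, 21 are not pairwise coprime, so CRT works modulo lcm(m_i) when all pairwise compatibility conditions hold.
Pairwise compatibility: gcd(m_i, m_j) must divide a_i - a_j for every pair.
Merge one congruence at a time:
  Start: x ≡ 3 (mod 18).
  Combine with x ≡ 3 (mod 12): gcd(18, 12) = 6; 3 - 3 = 0, which IS divisible by 6, so compatible.
    Write x = 3 + 18·t and substitute into x ≡ 3 (mod 12): 18·t ≡ 3 − 3 = 0 (mod 12).
    Divide the congruence (and modulus) by g = 6: 3·t ≡ 0 (mod 2).
    Reduce coefficients mod 2: 1·t ≡ 0 (mod 2).
    So t ≡ 0 (mod 2).
    Then x = 3 + 18·0 = 3, valid modulo lcm(18, 12) = 36: x ≡ 3 (mod 36).
  Combine with x ≡ 18 (mod 21): gcd(36, 21) = 3; 18 - 3 = 15, which IS divisible by 3, so compatible.
    Write x = 3 + 36·t and substitute into x ≡ 18 (mod 21): 36·t ≡ 18 − 3 = 15 (mod 21).
    Divide the congruence (and modulus) by g = 3: 12·t ≡ 5 (mod 7).
    Reduce coefficients mod 7: 5·t ≡ 5 (mod 7).
    The inverse of 5 mod 7 is 3 (since 5·3 = 15 = 2·7 + 1), so t ≡ 3·5 = 15 ≡ 1 (mod 7).
    Then x = 3 + 36·1 = 39, valid modulo lcm(36, 21) = 252: x ≡ 39 (mod 252).
Verify: 39 mod 18 = 3, 39 mod 12 = 3, 39 mod 21 = 18.

x ≡ 39 (mod 252).


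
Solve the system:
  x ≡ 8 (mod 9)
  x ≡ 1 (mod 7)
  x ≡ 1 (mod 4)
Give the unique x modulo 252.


Moduli 9, 7, 4 are pairwise coprime; by CRT there is a unique solution modulo M = 9 · 7 · 4 = 252.
Solve pairwise, accumulating the modulus:
  Start with x ≡ 8 (mod 9).
  Combine with x ≡ 1 (mod 7): since gcd(9, 7) = 1, we get a unique residue mod 63.
    Write x = 8 + 9·t and substitute into x ≡ 1 (mod 7): 9·t ≡ 1 − 8 = -7 (mod 7).
    Reduce coefficients mod 7: 2·t ≡ 0 (mod 7).
    The inverse of 2 mod 7 is 4 (since 2·4 = 8 = 1·7 + 1), so t ≡ 4·0 = 0 ≡ 0 (mod 7).
    Then x = 8 + 9·0 = 8, valid modulo lcm(9, 7) = 63: x ≡ 8 (mod 63).
  Combine with x ≡ 1 (mod 4): since gcd(63, 4) = 1, we get a unique residue mod 252.
    Write x = 8 + 63·t and substitute into x ≡ 1 (mod 4): 63·t ≡ 1 − 8 = -7 (mod 4).
    Reduce coefficients mod 4: 3·t ≡ 1 (mod 4).
    The inverse of 3 mod 4 is 3 (since 3·3 = 9 = 2·4 + 1), so t ≡ 3·1 = 3 ≡ 3 (mod 4).
    Then x = 8 + 63·3 = 197, valid modulo lcm(63, 4) = 252: x ≡ 197 (mod 252).
Verify: 197 mod 9 = 8 ✓, 197 mod 7 = 1 ✓, 197 mod 4 = 1 ✓.

x ≡ 197 (mod 252).


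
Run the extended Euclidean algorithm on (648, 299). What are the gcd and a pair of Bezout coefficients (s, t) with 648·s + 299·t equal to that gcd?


Euclidean algorithm on (648, 299) — divide until remainder is 0:
  648 = 2 · 299 + 50
  299 = 5 · 50 + 49
  50 = 1 · 49 + 1
  49 = 49 · 1 + 0
gcd(648, 299) = 1.
Track Bezout coefficients alongside the remainders: start with r₀ = 648 = a·1 + b·0 (s = 1, t = 0) and r₁ = 299 = a·0 + b·1 (s = 0, t = 1); each new remainder r_{k+1} = r_{k-1} − q_k·r_k inherits s_{k+1} = s_{k-1} − q_k·s_k, t_{k+1} = t_{k-1} − q_k·t_k, so r_k = a·s_k + b·t_k at every step:
  q = 2: r = 50, s = 1 − 2·0 = 1, t = 0 − 2·1 = -2  (check: 648·1 + 299·(-2) = 50)
  q = 5: r = 49, s = 0 − 5·1 = -5, t = 1 − 5·(-2) = 11  (check: 648·(-5) + 299·11 = 49)
  q = 1: r = 1, s = 1 − 1·(-5) = 6, t = -2 − 1·11 = -13  (check: 648·6 + 299·(-13) = 1)
The row with r = 1 (the gcd) gives the Bezout coefficients s = 6, t = -13.
Result: 648 · (6) + 299 · (-13) = 1.

gcd(648, 299) = 1; s = 6, t = -13 (check: 648·6 + 299·(-13) = 1).


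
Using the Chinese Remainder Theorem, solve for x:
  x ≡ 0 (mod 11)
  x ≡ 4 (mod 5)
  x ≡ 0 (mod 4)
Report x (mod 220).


Moduli 11, 5, 4 are pairwise coprime; by CRT there is a unique solution modulo M = 11 · 5 · 4 = 220.
Solve pairwise, accumulating the modulus:
  Start with x ≡ 0 (mod 11).
  Combine with x ≡ 4 (mod 5): since gcd(11, 5) = 1, we get a unique residue mod 55.
    Write x = 0 + 11·t and substitute into x ≡ 4 (mod 5): 11·t ≡ 4 − 0 = 4 (mod 5).
    Reduce coefficients mod 5: 1·t ≡ 4 (mod 5).
    So t ≡ 4 (mod 5).
    Then x = 0 + 11·4 = 44, valid modulo lcm(11, 5) = 55: x ≡ 44 (mod 55).
  Combine with x ≡ 0 (mod 4): since gcd(55, 4) = 1, we get a unique residue mod 220.
    Write x = 44 + 55·t and substitute into x ≡ 0 (mod 4): 55·t ≡ 0 − 44 = -44 (mod 4).
    Reduce coefficients mod 4: 3·t ≡ 0 (mod 4).
    The inverse of 3 mod 4 is 3 (since 3·3 = 9 = 2·4 + 1), so t ≡ 3·0 = 0 ≡ 0 (mod 4).
    Then x = 44 + 55·0 = 44, valid modulo lcm(55, 4) = 220: x ≡ 44 (mod 220).
Verify: 44 mod 11 = 0 ✓, 44 mod 5 = 4 ✓, 44 mod 4 = 0 ✓.

x ≡ 44 (mod 220).


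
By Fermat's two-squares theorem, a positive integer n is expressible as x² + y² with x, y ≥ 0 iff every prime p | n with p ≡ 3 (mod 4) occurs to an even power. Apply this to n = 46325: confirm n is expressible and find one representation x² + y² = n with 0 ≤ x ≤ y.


Step 1: Factor n = 46325 = 5^2 · 17 · 109.
Step 2: Check the mod-4 condition on each prime factor: 5 ≡ 1 (mod 4), exponent 2; 17 ≡ 1 (mod 4), exponent 1; 109 ≡ 1 (mod 4), exponent 1.
All primes ≡ 3 (mod 4) appear to even exponent (or don't appear), so by the two-squares theorem n IS expressible as a sum of two squares.
Step 3: Build a representation. Group n = k² · m with k = 5 and m = 17 · 109 = 1853 (a product of primes ≡ 1 (mod 4)); a representation of m scales to one of n via (k·x)² + (k·y)² = k²(x² + y²). Each prime p ≡ 1 (mod 4) is itself a sum of two squares; find a² by testing p − a² for a perfect square:
  17: 17 − 1² = 16 = 4² ⇒ 17 = 1² + 4².
  109: 109 − 1² = 108, 109 − 2² = 105, 109 − 3² = 100 = 10² ⇒ 109 = 3² + 10².
  Combine using the Brahmagupta–Fibonacci identity (a² + b²)(c² + d²) = (ac − bd)² + (ad + bc)² = (ac + bd)² + (ad − bc)²:
  17 · 109 = 1853: from (1² + 4²)(3² + 10²), take (1·3 − 4·10, 1·10 + 4·3) = (3 − 40, 10 + 12) = (-37, 22); dropping signs (only squares matter) gives (37, 22); check 37² + 22² = 1369 + 484 = 1853 ✓.
  Scale by k = 5: (5·37, 5·22) = (185, 110).
Step 4: Order so x ≤ y and verify: 110² + 185² = 12100 + 34225 = 46325 = n. ✓

n = 46325 = 110² + 185² (one valid representation with x ≤ y).


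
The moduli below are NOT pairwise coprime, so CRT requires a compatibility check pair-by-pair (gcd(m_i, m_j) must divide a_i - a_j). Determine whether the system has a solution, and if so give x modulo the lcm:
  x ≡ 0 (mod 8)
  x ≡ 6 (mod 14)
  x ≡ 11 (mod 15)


Moduli 8, 14, 15 are not pairwise coprime, so CRT works modulo lcm(m_i) when all pairwise compatibility conditions hold.
Pairwise compatibility: gcd(m_i, m_j) must divide a_i - a_j for every pair.
Merge one congruence at a time:
  Start: x ≡ 0 (mod 8).
  Combine with x ≡ 6 (mod 14): gcd(8, 14) = 2; 6 - 0 = 6, which IS divisible by 2, so compatible.
    Write x = 0 + 8·t and substitute into x ≡ 6 (mod 14): 8·t ≡ 6 − 0 = 6 (mod 14).
    Divide the congruence (and modulus) by g = 2: 4·t ≡ 3 (mod 7).
    The inverse of 4 mod 7 is 2 (since 4·2 = 8 = 1·7 + 1), so t ≡ 2·3 = 6 ≡ 6 (mod 7).
    Then x = 0 + 8·6 = 48, valid modulo lcm(8, 14) = 56: x ≡ 48 (mod 56).
  Combine with x ≡ 11 (mod 15): gcd(56, 15) = 1; 11 - 48 = -37, which IS divisible by 1, so compatible.
    Write x = 48 + 56·t and substitute into x ≡ 11 (mod 15): 56·t ≡ 11 − 48 = -37 (mod 15).
    Reduce coefficients mod 15: 11·t ≡ 8 (mod 15).
    The inverse of 11 mod 15 is 11 (since 11·11 = 121 = 8·15 + 1), so t ≡ 11·8 = 88 ≡ 13 (mod 15).
    Then x = 48 + 56·13 = 776, valid modulo lcm(56, 15) = 840: x ≡ 776 (mod 840).
Verify: 776 mod 8 = 0, 776 mod 14 = 6, 776 mod 15 = 11.

x ≡ 776 (mod 840).


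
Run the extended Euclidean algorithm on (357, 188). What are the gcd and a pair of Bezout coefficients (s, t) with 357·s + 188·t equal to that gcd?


Euclidean algorithm on (357, 188) — divide until remainder is 0:
  357 = 1 · 188 + 169
  188 = 1 · 169 + 19
  169 = 8 · 19 + 17
  19 = 1 · 17 + 2
  17 = 8 · 2 + 1
  2 = 2 · 1 + 0
gcd(357, 188) = 1.
Track Bezout coefficients alongside the remainders: start with r₀ = 357 = a·1 + b·0 (s = 1, t = 0) and r₁ = 188 = a·0 + b·1 (s = 0, t = 1); each new remainder r_{k+1} = r_{k-1} − q_k·r_k inherits s_{k+1} = s_{k-1} − q_k·s_k, t_{k+1} = t_{k-1} − q_k·t_k, so r_k = a·s_k + b·t_k at every step:
  q = 1: r = 169, s = 1 − 1·0 = 1, t = 0 − 1·1 = -1  (check: 357·1 + 188·(-1) = 169)
  q = 1: r = 19, s = 0 − 1·1 = -1, t = 1 − 1·(-1) = 2  (check: 357·(-1) + 188·2 = 19)
  q = 8: r = 17, s = 1 − 8·(-1) = 9, t = -1 − 8·2 = -17  (check: 357·9 + 188·(-17) = 17)
  q = 1: r = 2, s = -1 − 1·9 = -10, t = 2 − 1·(-17) = 19  (check: 357·(-10) + 188·19 = 2)
  q = 8: r = 1, s = 9 − 8·(-10) = 89, t = -17 − 8·19 = -169  (check: 357·89 + 188·(-169) = 1)
The row with r = 1 (the gcd) gives the Bezout coefficients s = 89, t = -169.
Result: 357 · (89) + 188 · (-169) = 1.

gcd(357, 188) = 1; s = 89, t = -169 (check: 357·89 + 188·(-169) = 1).


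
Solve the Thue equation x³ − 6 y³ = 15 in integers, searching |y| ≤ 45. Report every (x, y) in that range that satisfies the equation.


The equation is x³ - 6y³ = 15. For fixed y, x³ = 6·y³ + 15, so a solution requires the RHS to be a perfect cube.
Strategy: iterate y from -45 to 45, compute RHS = 6·y³ + 15, and check whether it is a (positive or negative) perfect cube.
Check small values of y:
  y = 0: RHS = 15 is not a perfect cube.
  y = 1: RHS = 21 is not a perfect cube.
  y = -1: RHS = 9 is not a perfect cube.
  y = 2: RHS = 63 is not a perfect cube.
  y = -2: RHS = -33 is not a perfect cube.
  y = 3: RHS = 177 is not a perfect cube.
  y = -3: RHS = -147 is not a perfect cube.
Continuing the search up to |y| = 45 finds no solutions either.
No (x, y) in the scanned range satisfies the equation.

No integer solutions with |y| ≤ 45.


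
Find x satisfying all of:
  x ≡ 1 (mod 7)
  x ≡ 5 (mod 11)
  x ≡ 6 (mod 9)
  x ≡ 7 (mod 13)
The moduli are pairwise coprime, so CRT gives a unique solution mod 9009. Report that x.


Product of moduli M = 7 · 11 · 9 · 13 = 9009.
Merge one congruence at a time:
  Start: x ≡ 1 (mod 7).
  Combine with x ≡ 5 (mod 11); new modulus lcm = 77.
    Write x = 1 + 7·t and substitute into x ≡ 5 (mod 11): 7·t ≡ 5 − 1 = 4 (mod 11).
    The inverse of 7 mod 11 is 8 (since 7·8 = 56 = 5·11 + 1), so t ≡ 8·4 = 32 ≡ 10 (mod 11).
    Then x = 1 + 7·10 = 71, valid modulo lcm(7, 11) = 77: x ≡ 71 (mod 77).
  Combine with x ≡ 6 (mod 9); new modulus lcm = 693.
    Write x = 71 + 77·t and substitute into x ≡ 6 (mod 9): 77·t ≡ 6 − 71 = -65 (mod 9).
    Reduce coefficients mod 9: 5·t ≡ 7 (mod 9).
    The inverse of 5 mod 9 is 2 (since 5·2 = 10 = 1·9 + 1), so t ≡ 2·7 = 14 ≡ 5 (mod 9).
    Then x = 71 + 77·5 = 456, valid modulo lcm(77, 9) = 693: x ≡ 456 (mod 693).
  Combine with x ≡ 7 (mod 13); new modulus lcm = 9009.
    Write x = 456 + 693·t and substitute into x ≡ 7 (mod 13): 693·t ≡ 7 − 456 = -449 (mod 13).
    Reduce coefficients mod 13: 4·t ≡ 6 (mod 13).
    The inverse of 4 mod 13 is 10 (since 4·10 = 40 = 3·13 + 1), so t ≡ 10·6 = 60 ≡ 8 (mod 13).
    Then x = 456 + 693·8 = 6000, valid modulo lcm(693, 13) = 9009: x ≡ 6000 (mod 9009).
Verify against each original: 6000 mod 7 = 1, 6000 mod 11 = 5, 6000 mod 9 = 6, 6000 mod 13 = 7.

x ≡ 6000 (mod 9009).


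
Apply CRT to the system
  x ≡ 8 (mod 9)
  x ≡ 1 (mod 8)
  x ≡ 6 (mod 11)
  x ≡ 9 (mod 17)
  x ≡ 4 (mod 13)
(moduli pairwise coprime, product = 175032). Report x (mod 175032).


Product of moduli M = 9 · 8 · 11 · 17 · 13 = 175032.
Merge one congruence at a time:
  Start: x ≡ 8 (mod 9).
  Combine with x ≡ 1 (mod 8); new modulus lcm = 72.
    Write x = 8 + 9·t and substitute into x ≡ 1 (mod 8): 9·t ≡ 1 − 8 = -7 (mod 8).
    Reduce coefficients mod 8: 1·t ≡ 1 (mod 8).
    So t ≡ 1 (mod 8).
    Then x = 8 + 9·1 = 17, valid modulo lcm(9, 8) = 72: x ≡ 17 (mod 72).
  Combine with x ≡ 6 (mod 11); new modulus lcm = 792.
    Write x = 17 + 72·t and substitute into x ≡ 6 (mod 11): 72·t ≡ 6 − 17 = -11 (mod 11).
    Reduce coefficients mod 11: 6·t ≡ 0 (mod 11).
    The inverse of 6 mod 11 is 2 (since 6·2 = 12 = 1·11 + 1), so t ≡ 2·0 = 0 ≡ 0 (mod 11).
    Then x = 17 + 72·0 = 17, valid modulo lcm(72, 11) = 792: x ≡ 17 (mod 792).
  Combine with x ≡ 9 (mod 17); new modulus lcm = 13464.
    Write x = 17 + 792·t and substitute into x ≡ 9 (mod 17): 792·t ≡ 9 − 17 = -8 (mod 17).
    Reduce coefficients mod 17: 10·t ≡ 9 (mod 17).
    The inverse of 10 mod 17 is 12 (since 10·12 = 120 = 7·17 + 1), so t ≡ 12·9 = 108 ≡ 6 (mod 17).
    Then x = 17 + 792·6 = 4769, valid modulo lcm(792, 17) = 13464: x ≡ 4769 (mod 13464).
  Combine with x ≡ 4 (mod 13); new modulus lcm = 175032.
    Write x = 4769 + 13464·t and substitute into x ≡ 4 (mod 13): 13464·t ≡ 4 − 4769 = -4765 (mod 13).
    Reduce coefficients mod 13: 9·t ≡ 6 (mod 13).
    The inverse of 9 mod 13 is 3 (since 9·3 = 27 = 2·13 + 1), so t ≡ 3·6 = 18 ≡ 5 (mod 13).
    Then x = 4769 + 13464·5 = 72089, valid modulo lcm(13464, 13) = 175032: x ≡ 72089 (mod 175032).
Verify against each original: 72089 mod 9 = 8, 72089 mod 8 = 1, 72089 mod 11 = 6, 72089 mod 17 = 9, 72089 mod 13 = 4.

x ≡ 72089 (mod 175032).


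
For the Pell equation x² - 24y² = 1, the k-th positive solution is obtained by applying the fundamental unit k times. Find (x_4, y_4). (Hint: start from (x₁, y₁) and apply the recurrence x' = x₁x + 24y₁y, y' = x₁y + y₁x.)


Step 1: Find the fundamental solution (x₁, y₁) of x² - 24y² = 1.
  Expand √24 as a continued fraction. a₀ = ⌊√24⌋ = 4; iterate m_{k+1} = d_k·a_k − m_k, d_{k+1} = (24 − m_{k+1}²)/d_k, a_{k+1} = ⌊(a₀ + m_{k+1})/d_{k+1}⌋ (starting m₀ = 0, d₀ = 1), with convergents p_k = a_k·p_{k-1} + p_{k-2}, q_k = a_k·q_{k-1} + q_{k-2} (p₋₁ = 1, q₋₁ = 0):
  k = 0: a₀ = 4; p₀/q₀ = 4/1; p₀² − 24·q₀² = 16 − 24 = -8.
  k = 1: m = 4, d = 8, a = ⌊(4 + 4)/8⌋ = 1; p/q = (1·4 + 1)/(1·1 + 0) = 5/1; p² − 24·q² = 25 − 24 = 1.
  The first convergent with p² − 24·q² = 1 gives the fundamental solution (x₁, y₁) = (5, 1).
Step 2: Apply the recurrence (x_{n+1}, y_{n+1}) = (x₁x_n + 24y₁y_n, x₁y_n + y₁x_n) repeatedly.
  From (x_1, y_1) = (5, 1): x_2 = 5·5 + 24·1·1 = 49; y_2 = 5·1 + 1·5 = 10.
  From (x_2, y_2) = (49, 10): x_3 = 5·49 + 24·1·10 = 485; y_3 = 5·10 + 1·49 = 99.
  From (x_3, y_3) = (485, 99): x_4 = 5·485 + 24·1·99 = 4801; y_4 = 5·99 + 1·485 = 980.
Step 3: Verify x_4² - 24·y_4² = 23049601 - 23049600 = 1 (should be 1). ✓

(x_1, y_1) = (5, 1); (x_4, y_4) = (4801, 980).


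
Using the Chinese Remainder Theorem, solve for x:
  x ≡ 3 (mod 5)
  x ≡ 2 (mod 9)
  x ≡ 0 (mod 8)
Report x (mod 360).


Moduli 5, 9, 8 are pairwise coprime; by CRT there is a unique solution modulo M = 5 · 9 · 8 = 360.
Solve pairwise, accumulating the modulus:
  Start with x ≡ 3 (mod 5).
  Combine with x ≡ 2 (mod 9): since gcd(5, 9) = 1, we get a unique residue mod 45.
    Write x = 3 + 5·t and substitute into x ≡ 2 (mod 9): 5·t ≡ 2 − 3 = -1 (mod 9).
    Reduce coefficients mod 9: 5·t ≡ 8 (mod 9).
    The inverse of 5 mod 9 is 2 (since 5·2 = 10 = 1·9 + 1), so t ≡ 2·8 = 16 ≡ 7 (mod 9).
    Then x = 3 + 5·7 = 38, valid modulo lcm(5, 9) = 45: x ≡ 38 (mod 45).
  Combine with x ≡ 0 (mod 8): since gcd(45, 8) = 1, we get a unique residue mod 360.
    Write x = 38 + 45·t and substitute into x ≡ 0 (mod 8): 45·t ≡ 0 − 38 = -38 (mod 8).
    Reduce coefficients mod 8: 5·t ≡ 2 (mod 8).
    The inverse of 5 mod 8 is 5 (since 5·5 = 25 = 3·8 + 1), so t ≡ 5·2 = 10 ≡ 2 (mod 8).
    Then x = 38 + 45·2 = 128, valid modulo lcm(45, 8) = 360: x ≡ 128 (mod 360).
Verify: 128 mod 5 = 3 ✓, 128 mod 9 = 2 ✓, 128 mod 8 = 0 ✓.

x ≡ 128 (mod 360).


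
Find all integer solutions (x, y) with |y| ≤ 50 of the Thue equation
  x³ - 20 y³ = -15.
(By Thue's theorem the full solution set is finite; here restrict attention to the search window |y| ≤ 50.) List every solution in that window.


The equation is x³ - 20y³ = -15. For fixed y, x³ = 20·y³ − 15, so a solution requires the RHS to be a perfect cube.
Strategy: iterate y from -50 to 50, compute RHS = 20·y³ − 15, and check whether it is a (positive or negative) perfect cube.
Check small values of y:
  y = 0: RHS = -15 is not a perfect cube.
  y = 1: RHS = 5 is not a perfect cube.
  y = -1: RHS = -35 is not a perfect cube.
  y = 2: RHS = 145 is not a perfect cube.
  y = -2: RHS = -175 is not a perfect cube.
  y = 3: RHS = 525 is not a perfect cube.
  y = -3: RHS = -555 is not a perfect cube.
Continuing the search up to |y| = 50 finds no solutions either.
No (x, y) in the scanned range satisfies the equation.

No integer solutions with |y| ≤ 50.


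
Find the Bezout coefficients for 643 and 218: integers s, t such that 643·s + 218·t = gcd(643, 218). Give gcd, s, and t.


Euclidean algorithm on (643, 218) — divide until remainder is 0:
  643 = 2 · 218 + 207
  218 = 1 · 207 + 11
  207 = 18 · 11 + 9
  11 = 1 · 9 + 2
  9 = 4 · 2 + 1
  2 = 2 · 1 + 0
gcd(643, 218) = 1.
Track Bezout coefficients alongside the remainders: start with r₀ = 643 = a·1 + b·0 (s = 1, t = 0) and r₁ = 218 = a·0 + b·1 (s = 0, t = 1); each new remainder r_{k+1} = r_{k-1} − q_k·r_k inherits s_{k+1} = s_{k-1} − q_k·s_k, t_{k+1} = t_{k-1} − q_k·t_k, so r_k = a·s_k + b·t_k at every step:
  q = 2: r = 207, s = 1 − 2·0 = 1, t = 0 − 2·1 = -2  (check: 643·1 + 218·(-2) = 207)
  q = 1: r = 11, s = 0 − 1·1 = -1, t = 1 − 1·(-2) = 3  (check: 643·(-1) + 218·3 = 11)
  q = 18: r = 9, s = 1 − 18·(-1) = 19, t = -2 − 18·3 = -56  (check: 643·19 + 218·(-56) = 9)
  q = 1: r = 2, s = -1 − 1·19 = -20, t = 3 − 1·(-56) = 59  (check: 643·(-20) + 218·59 = 2)
  q = 4: r = 1, s = 19 − 4·(-20) = 99, t = -56 − 4·59 = -292  (check: 643·99 + 218·(-292) = 1)
The row with r = 1 (the gcd) gives the Bezout coefficients s = 99, t = -292.
Result: 643 · (99) + 218 · (-292) = 1.

gcd(643, 218) = 1; s = 99, t = -292 (check: 643·99 + 218·(-292) = 1).


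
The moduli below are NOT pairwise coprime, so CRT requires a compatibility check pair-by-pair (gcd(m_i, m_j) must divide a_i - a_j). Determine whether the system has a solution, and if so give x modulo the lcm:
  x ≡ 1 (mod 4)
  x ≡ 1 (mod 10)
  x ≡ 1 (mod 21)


Moduli 4, 10, 21 are not pairwise coprime, so CRT works modulo lcm(m_i) when all pairwise compatibility conditions hold.
Pairwise compatibility: gcd(m_i, m_j) must divide a_i - a_j for every pair.
Merge one congruence at a time:
  Start: x ≡ 1 (mod 4).
  Combine with x ≡ 1 (mod 10): gcd(4, 10) = 2; 1 - 1 = 0, which IS divisible by 2, so compatible.
    Write x = 1 + 4·t and substitute into x ≡ 1 (mod 10): 4·t ≡ 1 − 1 = 0 (mod 10).
    Divide the congruence (and modulus) by g = 2: 2·t ≡ 0 (mod 5).
    The inverse of 2 mod 5 is 3 (since 2·3 = 6 = 1·5 + 1), so t ≡ 3·0 = 0 ≡ 0 (mod 5).
    Then x = 1 + 4·0 = 1, valid modulo lcm(4, 10) = 20: x ≡ 1 (mod 20).
  Combine with x ≡ 1 (mod 21): gcd(20, 21) = 1; 1 - 1 = 0, which IS divisible by 1, so compatible.
    Write x = 1 + 20·t and substitute into x ≡ 1 (mod 21): 20·t ≡ 1 − 1 = 0 (mod 21).
    The inverse of 20 mod 21 is 20 (since 20·20 = 400 = 19·21 + 1), so t ≡ 20·0 = 0 ≡ 0 (mod 21).
    Then x = 1 + 20·0 = 1, valid modulo lcm(20, 21) = 420: x ≡ 1 (mod 420).
Verify: 1 mod 4 = 1, 1 mod 10 = 1, 1 mod 21 = 1.

x ≡ 1 (mod 420).


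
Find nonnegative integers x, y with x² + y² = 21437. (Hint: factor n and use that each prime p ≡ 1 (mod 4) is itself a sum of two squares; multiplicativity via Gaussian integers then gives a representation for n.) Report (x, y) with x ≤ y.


Step 1: Factor n = 21437 = 13 · 17 · 97.
Step 2: Check the mod-4 condition on each prime factor: 13 ≡ 1 (mod 4), exponent 1; 17 ≡ 1 (mod 4), exponent 1; 97 ≡ 1 (mod 4), exponent 1.
All primes ≡ 3 (mod 4) appear to even exponent (or don't appear), so by the two-squares theorem n IS expressible as a sum of two squares.
Step 3: Build a representation. Here n = 13 · 17 · 97 is a product of primes ≡ 1 (mod 4). Each prime p ≡ 1 (mod 4) is itself a sum of two squares; find a² by testing p − a² for a perfect square:
  13: 13 − 1² = 12, 13 − 2² = 9 = 3² ⇒ 13 = 2² + 3².
  17: 17 − 1² = 16 = 4² ⇒ 17 = 1² + 4².
  97: 97 − 1² = 96, 97 − 2² = 93, 97 − 3² = 88, 97 − 4² = 81 = 9² ⇒ 97 = 4² + 9².
  Combine using the Brahmagupta–Fibonacci identity (a² + b²)(c² + d²) = (ac − bd)² + (ad + bc)² = (ac + bd)² + (ad − bc)²:
  13 · 17 = 221: from (2² + 3²)(1² + 4²), take (2·1 − 3·4, 2·4 + 3·1) = (2 − 12, 8 + 3) = (-10, 11); dropping signs (only squares matter) gives (10, 11); check 10² + 11² = 100 + 121 = 221 ✓.
  221 · 97 = 21437: from (10² + 11²)(4² + 9²), take (10·4 − 11·9, 10·9 + 11·4) = (40 − 99, 90 + 44) = (-59, 134); dropping signs (only squares matter) gives (59, 134); check 59² + 134² = 3481 + 17956 = 21437 ✓.
Step 4: Order so x ≤ y and verify: 59² + 134² = 3481 + 17956 = 21437 = n. ✓

n = 21437 = 59² + 134² (one valid representation with x ≤ y).


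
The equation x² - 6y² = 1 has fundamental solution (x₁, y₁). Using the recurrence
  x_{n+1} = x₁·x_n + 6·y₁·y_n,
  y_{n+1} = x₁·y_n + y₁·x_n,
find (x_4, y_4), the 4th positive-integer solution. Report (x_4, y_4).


Step 1: Find the fundamental solution (x₁, y₁) of x² - 6y² = 1.
  Expand √6 as a continued fraction. a₀ = ⌊√6⌋ = 2; iterate m_{k+1} = d_k·a_k − m_k, d_{k+1} = (6 − m_{k+1}²)/d_k, a_{k+1} = ⌊(a₀ + m_{k+1})/d_{k+1}⌋ (starting m₀ = 0, d₀ = 1), with convergents p_k = a_k·p_{k-1} + p_{k-2}, q_k = a_k·q_{k-1} + q_{k-2} (p₋₁ = 1, q₋₁ = 0):
  k = 0: a₀ = 2; p₀/q₀ = 2/1; p₀² − 6·q₀² = 4 − 6 = -2.
  k = 1: m = 2, d = 2, a = ⌊(2 + 2)/2⌋ = 2; p/q = (2·2 + 1)/(2·1 + 0) = 5/2; p² − 6·q² = 25 − 24 = 1.
  The first convergent with p² − 6·q² = 1 gives the fundamental solution (x₁, y₁) = (5, 2).
Step 2: Apply the recurrence (x_{n+1}, y_{n+1}) = (x₁x_n + 6y₁y_n, x₁y_n + y₁x_n) repeatedly.
  From (x_1, y_1) = (5, 2): x_2 = 5·5 + 6·2·2 = 49; y_2 = 5·2 + 2·5 = 20.
  From (x_2, y_2) = (49, 20): x_3 = 5·49 + 6·2·20 = 485; y_3 = 5·20 + 2·49 = 198.
  From (x_3, y_3) = (485, 198): x_4 = 5·485 + 6·2·198 = 4801; y_4 = 5·198 + 2·485 = 1960.
Step 3: Verify x_4² - 6·y_4² = 23049601 - 23049600 = 1 (should be 1). ✓

(x_1, y_1) = (5, 2); (x_4, y_4) = (4801, 1960).


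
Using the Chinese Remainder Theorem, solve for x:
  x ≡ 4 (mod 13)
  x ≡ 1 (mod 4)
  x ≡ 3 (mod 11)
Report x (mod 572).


Moduli 13, 4, 11 are pairwise coprime; by CRT there is a unique solution modulo M = 13 · 4 · 11 = 572.
Solve pairwise, accumulating the modulus:
  Start with x ≡ 4 (mod 13).
  Combine with x ≡ 1 (mod 4): since gcd(13, 4) = 1, we get a unique residue mod 52.
    Write x = 4 + 13·t and substitute into x ≡ 1 (mod 4): 13·t ≡ 1 − 4 = -3 (mod 4).
    Reduce coefficients mod 4: 1·t ≡ 1 (mod 4).
    So t ≡ 1 (mod 4).
    Then x = 4 + 13·1 = 17, valid modulo lcm(13, 4) = 52: x ≡ 17 (mod 52).
  Combine with x ≡ 3 (mod 11): since gcd(52, 11) = 1, we get a unique residue mod 572.
    Write x = 17 + 52·t and substitute into x ≡ 3 (mod 11): 52·t ≡ 3 − 17 = -14 (mod 11).
    Reduce coefficients mod 11: 8·t ≡ 8 (mod 11).
    The inverse of 8 mod 11 is 7 (since 8·7 = 56 = 5·11 + 1), so t ≡ 7·8 = 56 ≡ 1 (mod 11).
    Then x = 17 + 52·1 = 69, valid modulo lcm(52, 11) = 572: x ≡ 69 (mod 572).
Verify: 69 mod 13 = 4 ✓, 69 mod 4 = 1 ✓, 69 mod 11 = 3 ✓.

x ≡ 69 (mod 572).


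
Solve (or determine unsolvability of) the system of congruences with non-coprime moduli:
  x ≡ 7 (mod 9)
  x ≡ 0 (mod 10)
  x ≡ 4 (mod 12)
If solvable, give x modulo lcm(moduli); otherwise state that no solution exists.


Moduli 9, 10, 12 are not pairwise coprime, so CRT works modulo lcm(m_i) when all pairwise compatibility conditions hold.
Pairwise compatibility: gcd(m_i, m_j) must divide a_i - a_j for every pair.
Merge one congruence at a time:
  Start: x ≡ 7 (mod 9).
  Combine with x ≡ 0 (mod 10): gcd(9, 10) = 1; 0 - 7 = -7, which IS divisible by 1, so compatible.
    Write x = 7 + 9·t and substitute into x ≡ 0 (mod 10): 9·t ≡ 0 − 7 = -7 (mod 10).
    Reduce coefficients mod 10: 9·t ≡ 3 (mod 10).
    The inverse of 9 mod 10 is 9 (since 9·9 = 81 = 8·10 + 1), so t ≡ 9·3 = 27 ≡ 7 (mod 10).
    Then x = 7 + 9·7 = 70, valid modulo lcm(9, 10) = 90: x ≡ 70 (mod 90).
  Combine with x ≡ 4 (mod 12): gcd(90, 12) = 6; 4 - 70 = -66, which IS divisible by 6, so compatible.
    Write x = 70 + 90·t and substitute into x ≡ 4 (mod 12): 90·t ≡ 4 − 70 = -66 (mod 12).
    Divide the congruence (and modulus) by g = 6: 15·t ≡ -11 (mod 2).
    Reduce coefficients mod 2: 1·t ≡ 1 (mod 2).
    So t ≡ 1 (mod 2).
    Then x = 70 + 90·1 = 160, valid modulo lcm(90, 12) = 180: x ≡ 160 (mod 180).
Verify: 160 mod 9 = 7, 160 mod 10 = 0, 160 mod 12 = 4.

x ≡ 160 (mod 180).


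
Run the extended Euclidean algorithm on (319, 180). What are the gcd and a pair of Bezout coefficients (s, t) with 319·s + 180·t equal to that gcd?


Euclidean algorithm on (319, 180) — divide until remainder is 0:
  319 = 1 · 180 + 139
  180 = 1 · 139 + 41
  139 = 3 · 41 + 16
  41 = 2 · 16 + 9
  16 = 1 · 9 + 7
  9 = 1 · 7 + 2
  7 = 3 · 2 + 1
  2 = 2 · 1 + 0
gcd(319, 180) = 1.
Track Bezout coefficients alongside the remainders: start with r₀ = 319 = a·1 + b·0 (s = 1, t = 0) and r₁ = 180 = a·0 + b·1 (s = 0, t = 1); each new remainder r_{k+1} = r_{k-1} − q_k·r_k inherits s_{k+1} = s_{k-1} − q_k·s_k, t_{k+1} = t_{k-1} − q_k·t_k, so r_k = a·s_k + b·t_k at every step:
  q = 1: r = 139, s = 1 − 1·0 = 1, t = 0 − 1·1 = -1  (check: 319·1 + 180·(-1) = 139)
  q = 1: r = 41, s = 0 − 1·1 = -1, t = 1 − 1·(-1) = 2  (check: 319·(-1) + 180·2 = 41)
  q = 3: r = 16, s = 1 − 3·(-1) = 4, t = -1 − 3·2 = -7  (check: 319·4 + 180·(-7) = 16)
  q = 2: r = 9, s = -1 − 2·4 = -9, t = 2 − 2·(-7) = 16  (check: 319·(-9) + 180·16 = 9)
  q = 1: r = 7, s = 4 − 1·(-9) = 13, t = -7 − 1·16 = -23  (check: 319·13 + 180·(-23) = 7)
  q = 1: r = 2, s = -9 − 1·13 = -22, t = 16 − 1·(-23) = 39  (check: 319·(-22) + 180·39 = 2)
  q = 3: r = 1, s = 13 − 3·(-22) = 79, t = -23 − 3·39 = -140  (check: 319·79 + 180·(-140) = 1)
The row with r = 1 (the gcd) gives the Bezout coefficients s = 79, t = -140.
Result: 319 · (79) + 180 · (-140) = 1.

gcd(319, 180) = 1; s = 79, t = -140 (check: 319·79 + 180·(-140) = 1).


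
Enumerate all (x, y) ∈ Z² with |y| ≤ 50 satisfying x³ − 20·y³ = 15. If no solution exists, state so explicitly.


The equation is x³ - 20y³ = 15. For fixed y, x³ = 20·y³ + 15, so a solution requires the RHS to be a perfect cube.
Strategy: iterate y from -50 to 50, compute RHS = 20·y³ + 15, and check whether it is a (positive or negative) perfect cube.
Check small values of y:
  y = 0: RHS = 15 is not a perfect cube.
  y = 1: RHS = 35 is not a perfect cube.
  y = -1: RHS = -5 is not a perfect cube.
  y = 2: RHS = 175 is not a perfect cube.
  y = -2: RHS = -145 is not a perfect cube.
  y = 3: RHS = 555 is not a perfect cube.
  y = -3: RHS = -525 is not a perfect cube.
Continuing the search up to |y| = 50 finds no solutions either.
No (x, y) in the scanned range satisfies the equation.

No integer solutions with |y| ≤ 50.


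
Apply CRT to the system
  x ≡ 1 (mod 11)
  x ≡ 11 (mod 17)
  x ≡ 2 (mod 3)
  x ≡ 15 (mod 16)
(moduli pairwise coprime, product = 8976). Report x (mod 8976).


Product of moduli M = 11 · 17 · 3 · 16 = 8976.
Merge one congruence at a time:
  Start: x ≡ 1 (mod 11).
  Combine with x ≡ 11 (mod 17); new modulus lcm = 187.
    Write x = 1 + 11·t and substitute into x ≡ 11 (mod 17): 11·t ≡ 11 − 1 = 10 (mod 17).
    The inverse of 11 mod 17 is 14 (since 11·14 = 154 = 9·17 + 1), so t ≡ 14·10 = 140 ≡ 4 (mod 17).
    Then x = 1 + 11·4 = 45, valid modulo lcm(11, 17) = 187: x ≡ 45 (mod 187).
  Combine with x ≡ 2 (mod 3); new modulus lcm = 561.
    Write x = 45 + 187·t and substitute into x ≡ 2 (mod 3): 187·t ≡ 2 − 45 = -43 (mod 3).
    Reduce coefficients mod 3: 1·t ≡ 2 (mod 3).
    So t ≡ 2 (mod 3).
    Then x = 45 + 187·2 = 419, valid modulo lcm(187, 3) = 561: x ≡ 419 (mod 561).
  Combine with x ≡ 15 (mod 16); new modulus lcm = 8976.
    Write x = 419 + 561·t and substitute into x ≡ 15 (mod 16): 561·t ≡ 15 − 419 = -404 (mod 16).
    Reduce coefficients mod 16: 1·t ≡ 12 (mod 16).
    So t ≡ 12 (mod 16).
    Then x = 419 + 561·12 = 7151, valid modulo lcm(561, 16) = 8976: x ≡ 7151 (mod 8976).
Verify against each original: 7151 mod 11 = 1, 7151 mod 17 = 11, 7151 mod 3 = 2, 7151 mod 16 = 15.

x ≡ 7151 (mod 8976).


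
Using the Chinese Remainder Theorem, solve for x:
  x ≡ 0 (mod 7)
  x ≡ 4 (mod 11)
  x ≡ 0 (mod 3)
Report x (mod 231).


Moduli 7, 11, 3 are pairwise coprime; by CRT there is a unique solution modulo M = 7 · 11 · 3 = 231.
Solve pairwise, accumulating the modulus:
  Start with x ≡ 0 (mod 7).
  Combine with x ≡ 4 (mod 11): since gcd(7, 11) = 1, we get a unique residue mod 77.
    Write x = 0 + 7·t and substitute into x ≡ 4 (mod 11): 7·t ≡ 4 − 0 = 4 (mod 11).
    The inverse of 7 mod 11 is 8 (since 7·8 = 56 = 5·11 + 1), so t ≡ 8·4 = 32 ≡ 10 (mod 11).
    Then x = 0 + 7·10 = 70, valid modulo lcm(7, 11) = 77: x ≡ 70 (mod 77).
  Combine with x ≡ 0 (mod 3): since gcd(77, 3) = 1, we get a unique residue mod 231.
    Write x = 70 + 77·t and substitute into x ≡ 0 (mod 3): 77·t ≡ 0 − 70 = -70 (mod 3).
    Reduce coefficients mod 3: 2·t ≡ 2 (mod 3).
    The inverse of 2 mod 3 is 2 (since 2·2 = 4 = 1·3 + 1), so t ≡ 2·2 = 4 ≡ 1 (mod 3).
    Then x = 70 + 77·1 = 147, valid modulo lcm(77, 3) = 231: x ≡ 147 (mod 231).
Verify: 147 mod 7 = 0 ✓, 147 mod 11 = 4 ✓, 147 mod 3 = 0 ✓.

x ≡ 147 (mod 231).


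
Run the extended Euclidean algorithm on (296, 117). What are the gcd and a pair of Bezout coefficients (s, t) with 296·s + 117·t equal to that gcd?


Euclidean algorithm on (296, 117) — divide until remainder is 0:
  296 = 2 · 117 + 62
  117 = 1 · 62 + 55
  62 = 1 · 55 + 7
  55 = 7 · 7 + 6
  7 = 1 · 6 + 1
  6 = 6 · 1 + 0
gcd(296, 117) = 1.
Track Bezout coefficients alongside the remainders: start with r₀ = 296 = a·1 + b·0 (s = 1, t = 0) and r₁ = 117 = a·0 + b·1 (s = 0, t = 1); each new remainder r_{k+1} = r_{k-1} − q_k·r_k inherits s_{k+1} = s_{k-1} − q_k·s_k, t_{k+1} = t_{k-1} − q_k·t_k, so r_k = a·s_k + b·t_k at every step:
  q = 2: r = 62, s = 1 − 2·0 = 1, t = 0 − 2·1 = -2  (check: 296·1 + 117·(-2) = 62)
  q = 1: r = 55, s = 0 − 1·1 = -1, t = 1 − 1·(-2) = 3  (check: 296·(-1) + 117·3 = 55)
  q = 1: r = 7, s = 1 − 1·(-1) = 2, t = -2 − 1·3 = -5  (check: 296·2 + 117·(-5) = 7)
  q = 7: r = 6, s = -1 − 7·2 = -15, t = 3 − 7·(-5) = 38  (check: 296·(-15) + 117·38 = 6)
  q = 1: r = 1, s = 2 − 1·(-15) = 17, t = -5 − 1·38 = -43  (check: 296·17 + 117·(-43) = 1)
The row with r = 1 (the gcd) gives the Bezout coefficients s = 17, t = -43.
Result: 296 · (17) + 117 · (-43) = 1.

gcd(296, 117) = 1; s = 17, t = -43 (check: 296·17 + 117·(-43) = 1).


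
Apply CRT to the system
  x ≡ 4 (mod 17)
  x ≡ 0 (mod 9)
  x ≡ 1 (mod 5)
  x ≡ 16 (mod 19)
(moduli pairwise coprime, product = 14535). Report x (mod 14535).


Product of moduli M = 17 · 9 · 5 · 19 = 14535.
Merge one congruence at a time:
  Start: x ≡ 4 (mod 17).
  Combine with x ≡ 0 (mod 9); new modulus lcm = 153.
    Write x = 4 + 17·t and substitute into x ≡ 0 (mod 9): 17·t ≡ 0 − 4 = -4 (mod 9).
    Reduce coefficients mod 9: 8·t ≡ 5 (mod 9).
    The inverse of 8 mod 9 is 8 (since 8·8 = 64 = 7·9 + 1), so t ≡ 8·5 = 40 ≡ 4 (mod 9).
    Then x = 4 + 17·4 = 72, valid modulo lcm(17, 9) = 153: x ≡ 72 (mod 153).
  Combine with x ≡ 1 (mod 5); new modulus lcm = 765.
    Write x = 72 + 153·t and substitute into x ≡ 1 (mod 5): 153·t ≡ 1 − 72 = -71 (mod 5).
    Reduce coefficients mod 5: 3·t ≡ 4 (mod 5).
    The inverse of 3 mod 5 is 2 (since 3·2 = 6 = 1·5 + 1), so t ≡ 2·4 = 8 ≡ 3 (mod 5).
    Then x = 72 + 153·3 = 531, valid modulo lcm(153, 5) = 765: x ≡ 531 (mod 765).
  Combine with x ≡ 16 (mod 19); new modulus lcm = 14535.
    Write x = 531 + 765·t and substitute into x ≡ 16 (mod 19): 765·t ≡ 16 − 531 = -515 (mod 19).
    Reduce coefficients mod 19: 5·t ≡ 17 (mod 19).
    The inverse of 5 mod 19 is 4 (since 5·4 = 20 = 1·19 + 1), so t ≡ 4·17 = 68 ≡ 11 (mod 19).
    Then x = 531 + 765·11 = 8946, valid modulo lcm(765, 19) = 14535: x ≡ 8946 (mod 14535).
Verify against each original: 8946 mod 17 = 4, 8946 mod 9 = 0, 8946 mod 5 = 1, 8946 mod 19 = 16.

x ≡ 8946 (mod 14535).
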